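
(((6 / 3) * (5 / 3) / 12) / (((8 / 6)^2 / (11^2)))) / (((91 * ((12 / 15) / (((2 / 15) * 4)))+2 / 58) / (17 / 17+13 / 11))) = 4785 / 15838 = 0.30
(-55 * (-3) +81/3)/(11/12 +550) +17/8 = 130819/52888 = 2.47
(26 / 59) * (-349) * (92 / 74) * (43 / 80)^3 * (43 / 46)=-15511100137 / 558848000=-27.76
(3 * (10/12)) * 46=115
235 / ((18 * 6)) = 2.18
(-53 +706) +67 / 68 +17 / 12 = 66851 / 102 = 655.40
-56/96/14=-1/24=-0.04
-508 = -508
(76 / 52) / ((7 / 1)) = 19 / 91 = 0.21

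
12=12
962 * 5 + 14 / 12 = 4811.17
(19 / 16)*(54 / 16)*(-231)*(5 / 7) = -84645 / 128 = -661.29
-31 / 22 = -1.41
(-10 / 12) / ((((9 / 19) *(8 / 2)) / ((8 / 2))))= -95 / 54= -1.76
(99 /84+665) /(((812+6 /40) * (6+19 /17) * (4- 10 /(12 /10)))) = -0.03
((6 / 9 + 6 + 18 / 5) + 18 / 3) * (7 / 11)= 1708 / 165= 10.35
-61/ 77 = -0.79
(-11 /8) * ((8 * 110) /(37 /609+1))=-368445 /323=-1140.70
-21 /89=-0.24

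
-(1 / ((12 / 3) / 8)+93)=-95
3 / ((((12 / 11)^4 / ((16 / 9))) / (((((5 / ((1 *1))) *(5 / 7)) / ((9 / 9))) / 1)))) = 366025 / 27216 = 13.45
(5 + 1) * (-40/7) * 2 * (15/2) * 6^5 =-27993600/7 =-3999085.71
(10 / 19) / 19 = 10 / 361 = 0.03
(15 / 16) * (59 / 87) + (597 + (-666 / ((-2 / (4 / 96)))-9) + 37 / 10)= 606.21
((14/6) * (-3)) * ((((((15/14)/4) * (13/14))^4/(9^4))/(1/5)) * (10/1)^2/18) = -2231328125/19672689770496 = -0.00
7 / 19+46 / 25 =1049 / 475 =2.21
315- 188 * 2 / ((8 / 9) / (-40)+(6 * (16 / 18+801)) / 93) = 307.73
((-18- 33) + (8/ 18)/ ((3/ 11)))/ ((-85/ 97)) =129301/ 2295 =56.34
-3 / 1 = -3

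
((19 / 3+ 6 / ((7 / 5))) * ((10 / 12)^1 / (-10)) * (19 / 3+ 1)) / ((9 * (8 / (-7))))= 2453 / 3888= 0.63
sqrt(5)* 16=16* sqrt(5)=35.78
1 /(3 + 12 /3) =1 /7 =0.14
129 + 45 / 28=3657 / 28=130.61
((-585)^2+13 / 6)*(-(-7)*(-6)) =-14373541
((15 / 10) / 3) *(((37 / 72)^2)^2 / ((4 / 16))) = 1874161 / 13436928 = 0.14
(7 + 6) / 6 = 13 / 6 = 2.17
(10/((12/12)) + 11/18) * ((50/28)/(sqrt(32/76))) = 4775 * sqrt(38)/1008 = 29.20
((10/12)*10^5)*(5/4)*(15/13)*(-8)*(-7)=87500000/13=6730769.23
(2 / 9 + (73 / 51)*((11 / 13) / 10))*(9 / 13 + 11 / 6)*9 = 1345313 / 172380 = 7.80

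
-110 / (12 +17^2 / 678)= -14916 / 1685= -8.85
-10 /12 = -5 /6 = -0.83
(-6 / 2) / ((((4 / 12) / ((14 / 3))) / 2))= -84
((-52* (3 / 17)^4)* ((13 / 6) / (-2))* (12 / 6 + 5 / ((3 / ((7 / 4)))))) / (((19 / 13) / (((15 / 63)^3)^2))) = 2025359375 / 60489854066124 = 0.00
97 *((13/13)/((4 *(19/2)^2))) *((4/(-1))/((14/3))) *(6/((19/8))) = -27936/48013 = -0.58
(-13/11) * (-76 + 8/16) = 1963/22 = 89.23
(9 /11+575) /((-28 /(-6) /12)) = 114012 /77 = 1480.68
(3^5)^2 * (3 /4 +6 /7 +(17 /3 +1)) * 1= 13679685 /28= 488560.18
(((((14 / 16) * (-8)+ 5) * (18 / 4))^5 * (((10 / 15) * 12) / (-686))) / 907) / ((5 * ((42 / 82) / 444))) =131.63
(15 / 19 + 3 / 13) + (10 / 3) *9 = 7662 / 247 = 31.02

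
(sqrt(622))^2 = 622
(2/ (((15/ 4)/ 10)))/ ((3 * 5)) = 0.36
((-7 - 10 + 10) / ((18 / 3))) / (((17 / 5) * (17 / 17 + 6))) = -5 / 102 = -0.05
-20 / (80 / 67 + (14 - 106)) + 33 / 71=73978 / 107991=0.69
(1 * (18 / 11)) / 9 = 0.18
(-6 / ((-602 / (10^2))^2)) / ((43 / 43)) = -15000 / 90601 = -0.17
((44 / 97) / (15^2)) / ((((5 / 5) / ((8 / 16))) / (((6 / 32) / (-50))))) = -11 / 2910000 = -0.00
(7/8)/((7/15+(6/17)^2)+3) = 4335/17792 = 0.24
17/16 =1.06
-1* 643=-643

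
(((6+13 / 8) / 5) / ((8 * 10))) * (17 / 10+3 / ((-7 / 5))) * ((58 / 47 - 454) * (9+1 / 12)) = 3916261 / 112800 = 34.72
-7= -7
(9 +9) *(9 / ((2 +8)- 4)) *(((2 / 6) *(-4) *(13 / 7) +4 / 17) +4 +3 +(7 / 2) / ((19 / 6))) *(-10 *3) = -10740060 / 2261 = -4750.14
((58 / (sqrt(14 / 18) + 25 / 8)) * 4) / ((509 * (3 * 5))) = 27840 / 2635093 - 14848 * sqrt(7) / 13175465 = 0.01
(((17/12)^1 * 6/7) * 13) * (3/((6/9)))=1989/28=71.04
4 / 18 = 2 / 9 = 0.22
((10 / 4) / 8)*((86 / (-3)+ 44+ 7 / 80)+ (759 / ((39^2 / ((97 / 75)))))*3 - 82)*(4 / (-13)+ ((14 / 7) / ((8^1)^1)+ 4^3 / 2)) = -21775043939 / 33745920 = -645.26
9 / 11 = 0.82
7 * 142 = 994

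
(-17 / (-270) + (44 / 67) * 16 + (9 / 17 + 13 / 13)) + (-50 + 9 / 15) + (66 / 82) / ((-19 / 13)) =-9067776271 / 239565870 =-37.85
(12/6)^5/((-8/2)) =-8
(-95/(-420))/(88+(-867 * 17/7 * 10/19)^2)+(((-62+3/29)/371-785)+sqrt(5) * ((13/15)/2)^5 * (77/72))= -2202329305332994373/2804918906251056+28589561 * sqrt(5)/1749600000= -785.13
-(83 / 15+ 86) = -1373 / 15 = -91.53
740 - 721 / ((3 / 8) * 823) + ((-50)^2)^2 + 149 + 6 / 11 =169767845717 / 27159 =6250887.21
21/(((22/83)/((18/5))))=15687/55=285.22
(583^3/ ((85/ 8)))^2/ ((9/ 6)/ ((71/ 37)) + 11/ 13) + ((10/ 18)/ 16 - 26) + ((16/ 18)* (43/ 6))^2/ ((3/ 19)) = 162327374700865101536563787/ 759715686000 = 213668583777096.19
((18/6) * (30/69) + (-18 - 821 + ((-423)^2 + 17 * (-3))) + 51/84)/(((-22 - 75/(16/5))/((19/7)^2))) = -165566653068/5735303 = -28867.99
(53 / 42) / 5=53 / 210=0.25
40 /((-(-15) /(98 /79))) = 784 /237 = 3.31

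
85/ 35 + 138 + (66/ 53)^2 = 2791739/ 19663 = 141.98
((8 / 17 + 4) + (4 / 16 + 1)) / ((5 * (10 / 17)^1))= 389 / 200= 1.94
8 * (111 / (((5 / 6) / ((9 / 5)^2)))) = 3452.54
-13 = -13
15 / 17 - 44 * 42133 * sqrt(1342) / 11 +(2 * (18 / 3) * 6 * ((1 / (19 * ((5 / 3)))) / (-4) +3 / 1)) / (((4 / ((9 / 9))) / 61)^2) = -6123784.19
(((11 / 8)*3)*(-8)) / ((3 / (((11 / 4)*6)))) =-363 / 2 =-181.50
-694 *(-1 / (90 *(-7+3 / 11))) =-3817 / 3330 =-1.15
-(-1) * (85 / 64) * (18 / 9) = 85 / 32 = 2.66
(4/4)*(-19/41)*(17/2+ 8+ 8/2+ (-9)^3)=26923/82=328.33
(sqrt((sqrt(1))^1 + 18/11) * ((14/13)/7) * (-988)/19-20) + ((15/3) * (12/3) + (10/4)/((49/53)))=265/98-8 * sqrt(319)/11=-10.29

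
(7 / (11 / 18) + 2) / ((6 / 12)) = 296 / 11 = 26.91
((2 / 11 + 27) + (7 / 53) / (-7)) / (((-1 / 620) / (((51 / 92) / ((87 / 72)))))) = -7726.17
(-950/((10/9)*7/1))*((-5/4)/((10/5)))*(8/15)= 285/7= 40.71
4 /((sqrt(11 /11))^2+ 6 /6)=2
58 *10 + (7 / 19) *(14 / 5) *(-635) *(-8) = 5820.42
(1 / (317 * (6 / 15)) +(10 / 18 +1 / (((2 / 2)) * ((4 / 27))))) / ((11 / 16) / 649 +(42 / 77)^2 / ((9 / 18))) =340473188 / 27751131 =12.27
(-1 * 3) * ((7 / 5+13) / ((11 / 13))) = -2808 / 55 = -51.05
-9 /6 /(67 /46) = -69 /67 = -1.03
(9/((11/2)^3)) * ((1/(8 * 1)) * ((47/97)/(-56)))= -423/7229992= -0.00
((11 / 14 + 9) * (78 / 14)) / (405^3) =1781 / 2170050750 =0.00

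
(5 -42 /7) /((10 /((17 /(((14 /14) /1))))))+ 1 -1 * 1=-17 /10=-1.70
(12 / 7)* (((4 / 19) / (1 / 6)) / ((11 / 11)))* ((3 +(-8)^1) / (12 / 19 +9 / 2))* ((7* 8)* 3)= -4608 / 13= -354.46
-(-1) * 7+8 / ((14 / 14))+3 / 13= 198 / 13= 15.23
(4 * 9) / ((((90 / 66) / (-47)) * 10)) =-124.08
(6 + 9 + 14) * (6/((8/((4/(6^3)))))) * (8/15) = 0.21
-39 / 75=-0.52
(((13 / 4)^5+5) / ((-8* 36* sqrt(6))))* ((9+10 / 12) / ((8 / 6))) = -7402789* sqrt(6) / 4718592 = -3.84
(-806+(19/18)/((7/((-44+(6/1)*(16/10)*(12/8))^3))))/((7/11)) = -408587014/55125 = -7412.01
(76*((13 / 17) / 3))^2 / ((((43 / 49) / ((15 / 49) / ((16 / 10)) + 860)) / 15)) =5518073.48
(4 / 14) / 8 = 1 / 28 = 0.04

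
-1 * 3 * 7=-21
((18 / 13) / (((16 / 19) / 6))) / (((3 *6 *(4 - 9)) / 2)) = -57 / 260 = -0.22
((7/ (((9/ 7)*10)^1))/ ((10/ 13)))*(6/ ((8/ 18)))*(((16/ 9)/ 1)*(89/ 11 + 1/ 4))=233779/ 1650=141.68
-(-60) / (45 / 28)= 112 / 3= 37.33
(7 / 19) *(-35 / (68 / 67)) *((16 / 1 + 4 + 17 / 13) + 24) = -508865 / 884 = -575.64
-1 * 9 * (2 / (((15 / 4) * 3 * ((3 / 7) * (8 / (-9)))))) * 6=126 / 5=25.20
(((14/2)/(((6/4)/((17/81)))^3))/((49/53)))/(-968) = -260389/12153524229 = -0.00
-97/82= -1.18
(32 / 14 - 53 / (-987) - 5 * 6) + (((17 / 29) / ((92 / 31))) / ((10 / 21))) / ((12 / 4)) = -724749637 / 26333160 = -27.52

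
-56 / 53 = -1.06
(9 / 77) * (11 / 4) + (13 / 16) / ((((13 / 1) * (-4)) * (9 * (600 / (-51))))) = 259319 / 806400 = 0.32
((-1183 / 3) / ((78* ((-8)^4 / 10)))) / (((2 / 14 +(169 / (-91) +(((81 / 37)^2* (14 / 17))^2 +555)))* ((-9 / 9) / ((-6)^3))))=-1725099604865 / 368094359215616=-0.00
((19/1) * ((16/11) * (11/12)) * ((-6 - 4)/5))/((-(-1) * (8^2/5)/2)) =-95/12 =-7.92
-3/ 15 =-0.20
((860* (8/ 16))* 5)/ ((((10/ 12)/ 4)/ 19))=196080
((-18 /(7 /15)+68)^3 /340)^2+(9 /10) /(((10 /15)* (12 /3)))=76423937053591 /13600224400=5619.31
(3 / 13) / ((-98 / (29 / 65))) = -87 / 82810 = -0.00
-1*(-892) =892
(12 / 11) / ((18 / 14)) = 28 / 33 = 0.85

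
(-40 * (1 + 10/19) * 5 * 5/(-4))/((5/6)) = 8700/19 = 457.89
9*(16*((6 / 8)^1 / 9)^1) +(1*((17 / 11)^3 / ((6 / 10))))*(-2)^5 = -738164 / 3993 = -184.86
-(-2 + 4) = -2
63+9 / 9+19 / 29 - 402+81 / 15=-48132 / 145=-331.94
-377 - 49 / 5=-1934 / 5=-386.80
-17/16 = -1.06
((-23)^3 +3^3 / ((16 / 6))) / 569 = -97255 / 4552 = -21.37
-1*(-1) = 1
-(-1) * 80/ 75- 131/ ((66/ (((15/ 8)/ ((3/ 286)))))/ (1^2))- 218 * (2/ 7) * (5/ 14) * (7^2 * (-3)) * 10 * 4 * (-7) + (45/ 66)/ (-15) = -403019659/ 440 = -915953.77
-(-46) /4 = 23 /2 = 11.50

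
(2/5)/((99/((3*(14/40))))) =7/1650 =0.00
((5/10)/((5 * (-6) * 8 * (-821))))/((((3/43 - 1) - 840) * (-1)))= 43/14249932800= 0.00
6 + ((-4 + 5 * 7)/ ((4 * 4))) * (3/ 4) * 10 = 657/ 32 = 20.53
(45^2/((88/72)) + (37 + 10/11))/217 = 18642/2387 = 7.81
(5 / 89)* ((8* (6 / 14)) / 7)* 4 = 480 / 4361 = 0.11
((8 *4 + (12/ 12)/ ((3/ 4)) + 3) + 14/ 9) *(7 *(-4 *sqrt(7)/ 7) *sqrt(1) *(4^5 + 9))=-1409012 *sqrt(7)/ 9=-414210.59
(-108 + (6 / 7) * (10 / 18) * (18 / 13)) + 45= -5673 / 91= -62.34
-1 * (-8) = 8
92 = 92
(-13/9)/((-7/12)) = 52/21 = 2.48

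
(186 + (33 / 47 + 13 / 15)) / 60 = 33059 / 10575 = 3.13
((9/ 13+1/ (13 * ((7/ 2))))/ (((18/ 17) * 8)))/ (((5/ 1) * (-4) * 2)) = -17/ 8064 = -0.00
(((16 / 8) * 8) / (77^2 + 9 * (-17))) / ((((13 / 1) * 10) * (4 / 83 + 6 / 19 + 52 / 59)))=4897 / 286198900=0.00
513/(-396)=-57/44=-1.30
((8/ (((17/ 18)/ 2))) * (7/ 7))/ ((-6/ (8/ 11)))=-384/ 187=-2.05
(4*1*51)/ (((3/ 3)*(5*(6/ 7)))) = 238/ 5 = 47.60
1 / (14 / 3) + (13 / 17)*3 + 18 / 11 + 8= 31795 / 2618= 12.14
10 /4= 5 /2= 2.50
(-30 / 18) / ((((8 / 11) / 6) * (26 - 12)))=-55 / 56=-0.98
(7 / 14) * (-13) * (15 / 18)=-65 / 12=-5.42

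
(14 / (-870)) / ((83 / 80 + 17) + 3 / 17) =-0.00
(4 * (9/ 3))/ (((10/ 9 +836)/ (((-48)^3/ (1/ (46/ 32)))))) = -8584704/ 3767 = -2278.92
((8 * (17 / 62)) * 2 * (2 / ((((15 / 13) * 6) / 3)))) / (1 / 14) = 24752 / 465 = 53.23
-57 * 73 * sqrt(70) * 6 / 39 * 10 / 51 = -27740 * sqrt(70) / 221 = -1050.18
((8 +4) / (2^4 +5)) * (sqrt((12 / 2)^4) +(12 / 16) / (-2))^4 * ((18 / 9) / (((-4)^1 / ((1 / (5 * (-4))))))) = 1319500125 / 57344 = 23010.26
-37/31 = -1.19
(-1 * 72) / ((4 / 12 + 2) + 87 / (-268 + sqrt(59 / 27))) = -315514629 / 8802398 - 21141 * sqrt(177) / 8802398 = -35.88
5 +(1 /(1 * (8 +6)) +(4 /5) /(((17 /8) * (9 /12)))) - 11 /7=2041 /510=4.00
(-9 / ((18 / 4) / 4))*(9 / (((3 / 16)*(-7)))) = 384 / 7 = 54.86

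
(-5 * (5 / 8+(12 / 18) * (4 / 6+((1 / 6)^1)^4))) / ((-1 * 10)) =0.53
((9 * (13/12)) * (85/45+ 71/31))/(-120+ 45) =-7579/13950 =-0.54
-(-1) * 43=43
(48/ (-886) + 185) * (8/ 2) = 327724/ 443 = 739.78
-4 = -4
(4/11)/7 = 4/77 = 0.05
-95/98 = -0.97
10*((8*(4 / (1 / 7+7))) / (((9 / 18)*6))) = 14.93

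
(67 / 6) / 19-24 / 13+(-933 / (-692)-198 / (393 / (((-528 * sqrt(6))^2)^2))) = -94690504162438016179 / 67173132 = -1409648491043.09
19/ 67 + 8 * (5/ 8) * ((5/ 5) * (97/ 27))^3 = 306119432/ 1318761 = 232.13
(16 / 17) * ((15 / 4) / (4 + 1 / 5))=100 / 119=0.84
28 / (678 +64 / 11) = 154 / 3761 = 0.04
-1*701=-701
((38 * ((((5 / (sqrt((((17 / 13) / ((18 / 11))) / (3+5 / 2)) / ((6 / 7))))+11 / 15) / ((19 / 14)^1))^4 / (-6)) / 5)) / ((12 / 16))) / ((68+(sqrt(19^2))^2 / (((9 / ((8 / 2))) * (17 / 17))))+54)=-48.47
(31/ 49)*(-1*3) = -93/ 49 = -1.90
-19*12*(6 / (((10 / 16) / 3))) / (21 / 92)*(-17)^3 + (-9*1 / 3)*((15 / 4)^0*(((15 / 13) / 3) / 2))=128612749299 / 910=141332691.54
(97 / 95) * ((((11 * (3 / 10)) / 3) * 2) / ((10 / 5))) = 1067 / 950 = 1.12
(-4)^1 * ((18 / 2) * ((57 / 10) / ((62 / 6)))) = -3078 / 155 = -19.86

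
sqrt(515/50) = sqrt(1030)/10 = 3.21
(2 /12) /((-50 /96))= -8 /25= -0.32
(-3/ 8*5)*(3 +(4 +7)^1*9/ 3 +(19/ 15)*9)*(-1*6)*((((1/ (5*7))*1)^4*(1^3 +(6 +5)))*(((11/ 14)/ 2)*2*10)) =70389/ 2100875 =0.03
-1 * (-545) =545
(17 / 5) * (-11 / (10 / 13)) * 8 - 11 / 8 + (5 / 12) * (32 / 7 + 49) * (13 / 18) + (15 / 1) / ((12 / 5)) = -2318173 / 6300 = -367.96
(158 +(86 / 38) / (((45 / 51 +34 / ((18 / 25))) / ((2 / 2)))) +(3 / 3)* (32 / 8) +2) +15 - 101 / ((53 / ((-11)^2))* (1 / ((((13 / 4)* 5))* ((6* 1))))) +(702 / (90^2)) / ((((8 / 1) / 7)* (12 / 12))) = -22302.91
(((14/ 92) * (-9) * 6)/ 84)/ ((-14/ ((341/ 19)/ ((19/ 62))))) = 95139/ 232484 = 0.41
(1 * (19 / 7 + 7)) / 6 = 1.62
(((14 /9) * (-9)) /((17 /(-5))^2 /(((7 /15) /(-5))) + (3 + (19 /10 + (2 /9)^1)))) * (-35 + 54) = 8820 /3937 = 2.24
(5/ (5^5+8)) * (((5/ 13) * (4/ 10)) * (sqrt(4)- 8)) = -60/ 40729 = -0.00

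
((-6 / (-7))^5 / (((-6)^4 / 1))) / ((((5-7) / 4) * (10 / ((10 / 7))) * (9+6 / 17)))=-0.00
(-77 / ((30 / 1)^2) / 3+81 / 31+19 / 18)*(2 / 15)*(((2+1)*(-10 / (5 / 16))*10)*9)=-9749216 / 2325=-4193.21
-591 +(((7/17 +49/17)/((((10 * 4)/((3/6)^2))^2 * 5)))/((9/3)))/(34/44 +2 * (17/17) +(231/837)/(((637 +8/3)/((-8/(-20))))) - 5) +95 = -84264160577579/169887419200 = -496.00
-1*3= -3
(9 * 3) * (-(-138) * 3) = 11178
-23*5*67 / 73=-7705 / 73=-105.55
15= 15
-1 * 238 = -238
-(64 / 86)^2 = -1024 / 1849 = -0.55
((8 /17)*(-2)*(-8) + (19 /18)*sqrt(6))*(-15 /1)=-1920 /17-95*sqrt(6) /6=-151.72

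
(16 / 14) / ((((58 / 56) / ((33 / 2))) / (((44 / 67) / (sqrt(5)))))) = 23232 * sqrt(5) / 9715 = 5.35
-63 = -63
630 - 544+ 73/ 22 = 1965/ 22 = 89.32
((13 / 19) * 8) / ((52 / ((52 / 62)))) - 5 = -2893 / 589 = -4.91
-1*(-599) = 599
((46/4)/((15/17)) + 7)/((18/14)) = 4207/270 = 15.58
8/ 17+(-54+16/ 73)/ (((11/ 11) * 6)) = -31619/ 3723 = -8.49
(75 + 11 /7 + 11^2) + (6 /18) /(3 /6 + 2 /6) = 6929 /35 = 197.97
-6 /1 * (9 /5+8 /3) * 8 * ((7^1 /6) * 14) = -52528 /15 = -3501.87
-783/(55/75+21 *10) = -405/109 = -3.72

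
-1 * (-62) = 62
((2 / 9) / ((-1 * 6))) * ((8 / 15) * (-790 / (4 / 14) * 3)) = 4424 / 27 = 163.85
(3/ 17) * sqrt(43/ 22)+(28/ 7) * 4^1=3 * sqrt(946)/ 374+16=16.25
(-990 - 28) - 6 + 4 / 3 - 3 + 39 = -2960 / 3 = -986.67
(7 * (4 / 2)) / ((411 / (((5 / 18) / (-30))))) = -7 / 22194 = -0.00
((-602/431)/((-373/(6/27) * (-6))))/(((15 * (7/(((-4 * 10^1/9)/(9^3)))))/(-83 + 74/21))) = -1148272/1794157039143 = -0.00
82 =82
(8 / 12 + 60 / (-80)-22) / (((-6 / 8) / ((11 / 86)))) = 2915 / 774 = 3.77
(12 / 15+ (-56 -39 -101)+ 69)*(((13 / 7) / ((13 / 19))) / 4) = -85.64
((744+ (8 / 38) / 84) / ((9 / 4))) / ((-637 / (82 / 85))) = -97369096 / 194434695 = -0.50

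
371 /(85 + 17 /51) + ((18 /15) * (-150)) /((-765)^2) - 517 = -1706764219 /3329280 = -512.65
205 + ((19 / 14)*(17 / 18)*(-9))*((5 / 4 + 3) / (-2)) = 51411 / 224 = 229.51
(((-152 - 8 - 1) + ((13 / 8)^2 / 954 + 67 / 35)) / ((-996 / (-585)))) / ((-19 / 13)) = 63.93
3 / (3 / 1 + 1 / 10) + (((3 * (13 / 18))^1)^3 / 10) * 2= 100507 / 33480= 3.00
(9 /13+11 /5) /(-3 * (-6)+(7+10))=188 /2275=0.08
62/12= 31/6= 5.17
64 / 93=0.69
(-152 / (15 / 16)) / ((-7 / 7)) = 2432 / 15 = 162.13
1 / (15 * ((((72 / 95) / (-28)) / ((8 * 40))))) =-21280 / 27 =-788.15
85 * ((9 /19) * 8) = 6120 /19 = 322.11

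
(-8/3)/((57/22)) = -1.03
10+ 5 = 15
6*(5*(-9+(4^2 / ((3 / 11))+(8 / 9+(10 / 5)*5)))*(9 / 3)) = 5450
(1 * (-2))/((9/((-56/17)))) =0.73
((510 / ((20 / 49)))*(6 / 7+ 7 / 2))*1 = 21777 / 4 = 5444.25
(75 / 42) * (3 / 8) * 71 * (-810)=-2156625 / 56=-38511.16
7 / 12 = 0.58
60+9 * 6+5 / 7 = 803 / 7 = 114.71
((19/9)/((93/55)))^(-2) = 700569/1092025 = 0.64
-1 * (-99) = 99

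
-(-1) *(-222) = -222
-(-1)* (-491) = -491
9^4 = 6561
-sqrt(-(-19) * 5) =-9.75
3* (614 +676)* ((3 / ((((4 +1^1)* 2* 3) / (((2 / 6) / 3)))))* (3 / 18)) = 43 / 6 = 7.17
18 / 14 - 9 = -54 / 7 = -7.71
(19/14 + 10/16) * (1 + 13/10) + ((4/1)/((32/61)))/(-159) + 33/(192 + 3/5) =44609699/9527280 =4.68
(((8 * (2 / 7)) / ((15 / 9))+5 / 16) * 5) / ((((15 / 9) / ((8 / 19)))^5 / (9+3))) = 5631565824 / 54164665625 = 0.10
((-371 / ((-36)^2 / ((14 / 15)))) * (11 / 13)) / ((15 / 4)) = -28567 / 473850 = -0.06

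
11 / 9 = 1.22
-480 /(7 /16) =-7680 /7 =-1097.14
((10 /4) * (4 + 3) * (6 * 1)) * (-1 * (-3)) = 315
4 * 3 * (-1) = -12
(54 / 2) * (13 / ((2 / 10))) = 1755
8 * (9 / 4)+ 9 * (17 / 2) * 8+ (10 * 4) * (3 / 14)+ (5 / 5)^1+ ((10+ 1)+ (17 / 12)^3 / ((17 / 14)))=3948817 / 6048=652.91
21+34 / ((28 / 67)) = 1433 / 14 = 102.36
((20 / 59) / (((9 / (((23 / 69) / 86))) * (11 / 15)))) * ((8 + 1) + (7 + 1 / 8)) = 25 / 7788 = 0.00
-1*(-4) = 4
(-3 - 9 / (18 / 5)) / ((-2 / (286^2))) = 224939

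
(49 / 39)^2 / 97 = 2401 / 147537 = 0.02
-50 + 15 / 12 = -195 / 4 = -48.75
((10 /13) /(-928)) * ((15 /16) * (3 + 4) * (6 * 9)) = -14175 /48256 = -0.29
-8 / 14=-4 / 7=-0.57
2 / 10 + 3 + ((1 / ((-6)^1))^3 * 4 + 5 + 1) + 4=3559 / 270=13.18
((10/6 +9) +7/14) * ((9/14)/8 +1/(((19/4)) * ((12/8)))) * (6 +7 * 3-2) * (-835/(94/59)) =-116269094875/3600576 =-32291.80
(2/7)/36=1/126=0.01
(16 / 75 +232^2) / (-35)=-576688 / 375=-1537.83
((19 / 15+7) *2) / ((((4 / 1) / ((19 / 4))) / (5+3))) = 2356 / 15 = 157.07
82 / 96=41 / 48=0.85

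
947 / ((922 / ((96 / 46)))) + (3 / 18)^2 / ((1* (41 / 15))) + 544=2849106935 / 5216676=546.15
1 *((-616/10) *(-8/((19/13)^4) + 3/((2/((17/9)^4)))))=-1522310594266/1425060135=-1068.24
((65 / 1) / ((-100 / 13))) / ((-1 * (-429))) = -0.02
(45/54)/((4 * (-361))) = -5/8664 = -0.00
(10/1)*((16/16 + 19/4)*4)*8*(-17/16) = -1955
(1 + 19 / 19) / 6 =0.33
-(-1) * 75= 75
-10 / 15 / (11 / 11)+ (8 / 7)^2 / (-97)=-9698 / 14259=-0.68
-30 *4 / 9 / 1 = -40 / 3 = -13.33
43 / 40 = 1.08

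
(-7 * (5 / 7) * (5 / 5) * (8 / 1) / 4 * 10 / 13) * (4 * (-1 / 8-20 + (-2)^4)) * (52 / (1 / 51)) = 336600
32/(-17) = -32/17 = -1.88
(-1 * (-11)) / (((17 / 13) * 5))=143 / 85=1.68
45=45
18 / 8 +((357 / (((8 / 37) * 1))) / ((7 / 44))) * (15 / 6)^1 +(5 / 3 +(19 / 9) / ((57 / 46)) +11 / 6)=25953.70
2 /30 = 1 /15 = 0.07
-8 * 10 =-80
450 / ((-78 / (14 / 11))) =-7.34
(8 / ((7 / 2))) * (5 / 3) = 80 / 21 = 3.81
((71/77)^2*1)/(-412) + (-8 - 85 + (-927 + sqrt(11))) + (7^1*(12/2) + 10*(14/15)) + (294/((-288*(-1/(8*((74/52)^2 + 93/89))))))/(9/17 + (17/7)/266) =-144386738565428449/156582544967849 + sqrt(11) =-918.80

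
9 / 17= 0.53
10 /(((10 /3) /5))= 15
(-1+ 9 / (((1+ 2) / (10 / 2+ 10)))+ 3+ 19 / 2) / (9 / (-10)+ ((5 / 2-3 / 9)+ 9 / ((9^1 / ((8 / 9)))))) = 5085 / 194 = 26.21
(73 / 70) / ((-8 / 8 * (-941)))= 73 / 65870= 0.00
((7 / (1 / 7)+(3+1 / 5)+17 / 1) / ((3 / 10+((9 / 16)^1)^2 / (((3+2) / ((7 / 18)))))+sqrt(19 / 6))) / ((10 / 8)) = -1766559744 / 300937585+181403648 * sqrt(114) / 60187517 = 26.31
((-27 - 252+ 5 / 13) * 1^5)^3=-47516597848 / 2197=-21627946.22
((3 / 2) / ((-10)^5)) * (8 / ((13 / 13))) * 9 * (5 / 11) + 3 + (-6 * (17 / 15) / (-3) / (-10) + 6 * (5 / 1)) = 5407519 / 165000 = 32.77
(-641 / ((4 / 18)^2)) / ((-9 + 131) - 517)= 51921 / 1580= 32.86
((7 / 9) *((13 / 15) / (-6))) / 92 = -91 / 74520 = -0.00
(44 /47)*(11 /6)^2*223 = 296813 /423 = 701.69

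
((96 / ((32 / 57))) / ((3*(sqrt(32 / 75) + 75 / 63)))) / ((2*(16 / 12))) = 2244375 / 87368- 125685*sqrt(6) / 21842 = 11.59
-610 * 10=-6100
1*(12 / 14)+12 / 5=114 / 35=3.26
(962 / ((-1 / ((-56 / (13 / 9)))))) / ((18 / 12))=24864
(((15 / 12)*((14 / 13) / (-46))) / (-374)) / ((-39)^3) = -35 / 26533625976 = -0.00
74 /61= 1.21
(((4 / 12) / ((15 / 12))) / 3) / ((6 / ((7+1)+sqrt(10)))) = 2 * sqrt(10) / 135+16 / 135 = 0.17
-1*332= -332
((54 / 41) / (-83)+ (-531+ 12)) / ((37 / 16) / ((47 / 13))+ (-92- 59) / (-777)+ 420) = -1032004152144 / 836780579507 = -1.23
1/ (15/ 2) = 2/ 15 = 0.13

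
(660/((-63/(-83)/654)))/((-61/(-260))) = 1034976800/427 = 2423833.26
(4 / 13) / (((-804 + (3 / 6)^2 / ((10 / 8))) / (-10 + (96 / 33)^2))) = 3720 / 6321887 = 0.00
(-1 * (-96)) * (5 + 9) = 1344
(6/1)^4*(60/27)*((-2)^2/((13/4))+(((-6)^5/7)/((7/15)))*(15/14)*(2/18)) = -3623362560/4459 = -812595.33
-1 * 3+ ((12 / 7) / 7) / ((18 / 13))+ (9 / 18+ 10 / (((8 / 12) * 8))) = -527 / 1176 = -0.45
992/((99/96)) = 31744/33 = 961.94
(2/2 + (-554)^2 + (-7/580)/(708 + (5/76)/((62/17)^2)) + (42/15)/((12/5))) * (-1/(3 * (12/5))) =-55230008610793073/1295641982808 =-42627.52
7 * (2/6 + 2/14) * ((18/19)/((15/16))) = 64/19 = 3.37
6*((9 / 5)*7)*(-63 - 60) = -46494 / 5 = -9298.80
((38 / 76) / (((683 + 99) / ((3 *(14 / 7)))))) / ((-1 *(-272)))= 3 / 212704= 0.00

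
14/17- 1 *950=-16136/17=-949.18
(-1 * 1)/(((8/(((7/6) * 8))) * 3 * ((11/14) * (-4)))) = 49/396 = 0.12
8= 8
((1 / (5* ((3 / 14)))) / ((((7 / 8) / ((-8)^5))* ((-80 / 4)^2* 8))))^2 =16777216 / 140625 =119.30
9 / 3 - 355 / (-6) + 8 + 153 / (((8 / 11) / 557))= 2813977 / 24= 117249.04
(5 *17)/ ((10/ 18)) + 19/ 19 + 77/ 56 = 1243/ 8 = 155.38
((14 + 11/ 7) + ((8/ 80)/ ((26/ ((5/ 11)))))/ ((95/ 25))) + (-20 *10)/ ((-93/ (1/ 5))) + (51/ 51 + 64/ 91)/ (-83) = 9384811573/ 587230644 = 15.98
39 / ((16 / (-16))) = -39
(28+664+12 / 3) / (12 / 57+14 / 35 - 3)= -66120 / 227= -291.28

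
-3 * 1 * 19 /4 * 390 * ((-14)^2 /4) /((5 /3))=-326781 /2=-163390.50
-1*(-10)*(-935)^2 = 8742250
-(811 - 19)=-792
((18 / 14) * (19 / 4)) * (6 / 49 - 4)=-16245 / 686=-23.68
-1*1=-1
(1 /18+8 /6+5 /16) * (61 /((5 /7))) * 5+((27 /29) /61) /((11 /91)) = 2036057093 /2802096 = 726.62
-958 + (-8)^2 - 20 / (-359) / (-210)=-6739868 / 7539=-894.00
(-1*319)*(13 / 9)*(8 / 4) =-8294 / 9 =-921.56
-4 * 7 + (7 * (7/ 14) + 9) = -31/ 2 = -15.50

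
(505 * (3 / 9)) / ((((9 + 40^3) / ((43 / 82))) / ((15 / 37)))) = 108575 / 194203306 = 0.00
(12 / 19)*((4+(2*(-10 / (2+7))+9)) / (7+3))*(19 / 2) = 97 / 15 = 6.47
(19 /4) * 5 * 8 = 190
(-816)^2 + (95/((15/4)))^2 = 5998480/9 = 666497.78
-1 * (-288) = 288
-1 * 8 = -8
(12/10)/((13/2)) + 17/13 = 97/65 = 1.49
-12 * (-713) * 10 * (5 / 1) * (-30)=-12834000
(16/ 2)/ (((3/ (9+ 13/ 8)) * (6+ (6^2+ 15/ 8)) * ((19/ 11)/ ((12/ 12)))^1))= 7480/ 20007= 0.37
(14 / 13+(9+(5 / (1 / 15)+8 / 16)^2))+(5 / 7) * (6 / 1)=2080119 / 364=5714.61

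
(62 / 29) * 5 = 310 / 29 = 10.69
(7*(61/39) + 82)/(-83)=-3625/3237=-1.12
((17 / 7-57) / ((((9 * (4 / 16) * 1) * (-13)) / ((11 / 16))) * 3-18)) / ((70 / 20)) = 4202 / 39249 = 0.11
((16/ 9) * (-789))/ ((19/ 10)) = -42080/ 57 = -738.25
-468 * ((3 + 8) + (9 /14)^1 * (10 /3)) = -43056 /7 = -6150.86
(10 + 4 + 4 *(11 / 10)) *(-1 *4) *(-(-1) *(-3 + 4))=-368 / 5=-73.60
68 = 68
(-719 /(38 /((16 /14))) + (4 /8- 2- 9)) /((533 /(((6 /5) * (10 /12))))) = -8545 /141778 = -0.06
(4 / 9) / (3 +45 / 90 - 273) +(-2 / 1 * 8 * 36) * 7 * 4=-78236936 / 4851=-16128.00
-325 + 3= -322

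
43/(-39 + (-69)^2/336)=-1.73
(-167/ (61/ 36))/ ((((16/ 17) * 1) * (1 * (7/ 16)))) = -102204/ 427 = -239.35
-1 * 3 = -3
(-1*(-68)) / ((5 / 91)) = 6188 / 5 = 1237.60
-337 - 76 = -413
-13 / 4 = -3.25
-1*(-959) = 959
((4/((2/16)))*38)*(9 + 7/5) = 12646.40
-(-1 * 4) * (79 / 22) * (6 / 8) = 237 / 22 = 10.77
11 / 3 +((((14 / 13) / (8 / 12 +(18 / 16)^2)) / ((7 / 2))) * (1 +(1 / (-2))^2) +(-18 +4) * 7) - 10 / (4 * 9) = -8196289 / 86814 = -94.41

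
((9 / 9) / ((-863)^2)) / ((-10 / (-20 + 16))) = 2 / 3723845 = 0.00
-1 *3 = -3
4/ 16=1/ 4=0.25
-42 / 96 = -7 / 16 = -0.44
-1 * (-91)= 91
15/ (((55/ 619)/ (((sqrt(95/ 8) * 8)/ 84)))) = 619 * sqrt(190)/ 154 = 55.40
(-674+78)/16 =-149/4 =-37.25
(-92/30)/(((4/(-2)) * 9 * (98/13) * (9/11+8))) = 3289/1283310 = 0.00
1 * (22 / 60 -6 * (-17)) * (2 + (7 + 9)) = 9213 / 5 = 1842.60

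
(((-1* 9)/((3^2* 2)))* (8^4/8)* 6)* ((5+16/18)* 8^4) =-37049685.33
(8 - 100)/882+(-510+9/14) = -449345/882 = -509.46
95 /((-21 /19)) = -1805 /21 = -85.95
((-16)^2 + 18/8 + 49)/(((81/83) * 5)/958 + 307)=1.00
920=920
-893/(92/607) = -542051/92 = -5891.86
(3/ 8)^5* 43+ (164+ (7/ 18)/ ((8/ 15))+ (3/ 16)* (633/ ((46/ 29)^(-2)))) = 38333463499/ 82673664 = 463.67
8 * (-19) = -152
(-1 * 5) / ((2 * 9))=-5 / 18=-0.28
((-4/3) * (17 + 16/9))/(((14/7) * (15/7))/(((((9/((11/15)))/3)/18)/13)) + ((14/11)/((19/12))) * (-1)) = -247247/2412909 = -0.10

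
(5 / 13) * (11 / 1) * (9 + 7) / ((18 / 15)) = 2200 / 39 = 56.41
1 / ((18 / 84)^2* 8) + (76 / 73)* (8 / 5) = 28829 / 6570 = 4.39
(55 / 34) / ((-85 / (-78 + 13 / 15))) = 12727 / 8670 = 1.47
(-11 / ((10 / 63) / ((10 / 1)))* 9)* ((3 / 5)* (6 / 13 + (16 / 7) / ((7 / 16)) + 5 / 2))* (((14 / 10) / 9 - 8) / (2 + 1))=364462263 / 4550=80101.60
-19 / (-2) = 19 / 2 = 9.50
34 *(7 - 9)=-68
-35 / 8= -4.38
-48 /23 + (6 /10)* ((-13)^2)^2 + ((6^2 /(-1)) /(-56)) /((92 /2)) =17134.53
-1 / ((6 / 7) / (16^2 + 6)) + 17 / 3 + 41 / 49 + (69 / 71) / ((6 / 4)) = -1038535 / 3479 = -298.52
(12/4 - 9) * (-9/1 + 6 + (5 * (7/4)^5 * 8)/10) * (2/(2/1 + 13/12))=-144351/592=-243.84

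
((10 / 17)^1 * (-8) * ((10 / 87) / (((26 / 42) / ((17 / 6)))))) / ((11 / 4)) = -11200 / 12441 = -0.90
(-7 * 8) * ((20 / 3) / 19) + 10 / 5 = -1006 / 57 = -17.65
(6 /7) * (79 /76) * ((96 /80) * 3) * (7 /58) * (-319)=-23463 /190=-123.49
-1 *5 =-5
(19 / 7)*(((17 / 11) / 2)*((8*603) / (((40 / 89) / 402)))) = 3484222641 / 385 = 9049928.94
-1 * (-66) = 66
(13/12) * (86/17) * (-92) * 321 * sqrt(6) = -2751398 * sqrt(6)/17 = -396442.42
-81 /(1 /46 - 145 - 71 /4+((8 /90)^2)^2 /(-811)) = 24782422432500 /49787660549177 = 0.50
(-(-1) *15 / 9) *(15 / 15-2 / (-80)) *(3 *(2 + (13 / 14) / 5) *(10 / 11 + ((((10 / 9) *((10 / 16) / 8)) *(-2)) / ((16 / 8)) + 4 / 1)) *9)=95832621 / 197120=486.16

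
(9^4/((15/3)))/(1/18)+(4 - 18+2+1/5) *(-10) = 118688/5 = 23737.60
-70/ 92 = -0.76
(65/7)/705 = 13/987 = 0.01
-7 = -7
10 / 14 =5 / 7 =0.71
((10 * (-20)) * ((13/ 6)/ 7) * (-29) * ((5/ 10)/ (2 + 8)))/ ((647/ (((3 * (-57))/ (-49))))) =107445/ 221921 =0.48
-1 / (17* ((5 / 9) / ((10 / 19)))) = -0.06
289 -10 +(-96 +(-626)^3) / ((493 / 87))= -735938673 / 17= -43290510.18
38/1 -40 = -2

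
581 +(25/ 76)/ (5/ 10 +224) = 9913047/ 17062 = 581.00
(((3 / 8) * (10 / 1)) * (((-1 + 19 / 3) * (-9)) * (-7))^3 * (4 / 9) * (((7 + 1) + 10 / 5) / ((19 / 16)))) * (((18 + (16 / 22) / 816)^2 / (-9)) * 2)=-12065190662963200 / 314721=-38336147454.30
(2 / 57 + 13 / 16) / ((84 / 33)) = 8503 / 25536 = 0.33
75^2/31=5625/31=181.45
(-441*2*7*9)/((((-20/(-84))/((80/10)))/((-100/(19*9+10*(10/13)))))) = 2427122880/2323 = 1044822.59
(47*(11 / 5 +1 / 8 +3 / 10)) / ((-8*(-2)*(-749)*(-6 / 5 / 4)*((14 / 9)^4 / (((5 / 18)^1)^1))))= 856575 / 526145536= 0.00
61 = 61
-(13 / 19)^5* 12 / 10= -2227758 / 12380495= -0.18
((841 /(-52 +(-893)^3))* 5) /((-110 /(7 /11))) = 5887 /172333526178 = 0.00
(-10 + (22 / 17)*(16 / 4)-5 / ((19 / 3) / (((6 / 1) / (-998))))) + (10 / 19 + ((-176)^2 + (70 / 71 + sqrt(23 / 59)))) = sqrt(1357) / 59 + 18654636455 / 602293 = 30973.32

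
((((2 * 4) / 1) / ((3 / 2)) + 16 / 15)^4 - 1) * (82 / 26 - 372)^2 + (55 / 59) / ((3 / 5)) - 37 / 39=56863056945029 / 249275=228113757.68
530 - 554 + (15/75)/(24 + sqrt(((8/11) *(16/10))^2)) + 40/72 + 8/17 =-4863077/211752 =-22.97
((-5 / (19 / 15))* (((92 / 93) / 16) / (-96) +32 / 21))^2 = 90614692680625 / 2506623565824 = 36.15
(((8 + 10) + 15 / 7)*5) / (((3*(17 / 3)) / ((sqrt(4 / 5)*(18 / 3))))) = 31.79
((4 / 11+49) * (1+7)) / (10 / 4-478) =-2896 / 3487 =-0.83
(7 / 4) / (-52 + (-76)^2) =7 / 22896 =0.00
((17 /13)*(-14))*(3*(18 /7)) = -1836 /13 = -141.23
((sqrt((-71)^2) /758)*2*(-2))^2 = 20164 /143641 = 0.14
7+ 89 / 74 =8.20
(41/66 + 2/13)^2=442225/736164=0.60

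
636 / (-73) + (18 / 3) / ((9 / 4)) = -1324 / 219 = -6.05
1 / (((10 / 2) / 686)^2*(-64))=-117649 / 400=-294.12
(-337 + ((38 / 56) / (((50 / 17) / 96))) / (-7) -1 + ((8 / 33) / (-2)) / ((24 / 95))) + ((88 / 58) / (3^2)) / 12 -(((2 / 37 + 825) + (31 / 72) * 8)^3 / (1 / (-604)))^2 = -125732166727712904283641021431466315399951497 / 1065668597573002141950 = -117984303013207440831246.80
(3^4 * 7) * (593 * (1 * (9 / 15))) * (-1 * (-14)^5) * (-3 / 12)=-135624826008 / 5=-27124965201.60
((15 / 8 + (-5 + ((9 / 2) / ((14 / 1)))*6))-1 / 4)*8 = -81 / 7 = -11.57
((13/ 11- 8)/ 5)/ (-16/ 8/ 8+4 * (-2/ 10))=100/ 77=1.30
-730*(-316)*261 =60207480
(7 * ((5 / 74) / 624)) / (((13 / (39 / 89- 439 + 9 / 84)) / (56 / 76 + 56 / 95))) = -22945209 / 676724672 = -0.03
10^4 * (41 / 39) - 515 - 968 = 352163 / 39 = 9029.82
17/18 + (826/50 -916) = -404341/450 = -898.54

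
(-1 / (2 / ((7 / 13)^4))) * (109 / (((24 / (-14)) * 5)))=1831963 / 3427320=0.53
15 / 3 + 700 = 705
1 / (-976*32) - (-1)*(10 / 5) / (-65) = -62529 / 2030080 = -0.03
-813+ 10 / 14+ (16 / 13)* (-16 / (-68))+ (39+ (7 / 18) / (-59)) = -1269976979 / 1642914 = -773.00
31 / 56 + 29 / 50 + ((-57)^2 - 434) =3942587 / 1400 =2816.13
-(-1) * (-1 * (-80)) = 80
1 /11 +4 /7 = 51 /77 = 0.66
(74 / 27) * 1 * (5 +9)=1036 / 27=38.37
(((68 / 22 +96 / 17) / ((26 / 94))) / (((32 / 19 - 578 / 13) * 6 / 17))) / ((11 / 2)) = -729581 / 1917729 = -0.38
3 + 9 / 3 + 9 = 15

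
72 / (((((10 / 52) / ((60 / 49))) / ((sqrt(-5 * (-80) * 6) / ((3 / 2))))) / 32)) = 9584640 * sqrt(6) / 49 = 479132.19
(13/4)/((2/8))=13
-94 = -94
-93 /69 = -31 /23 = -1.35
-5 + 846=841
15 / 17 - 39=-648 / 17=-38.12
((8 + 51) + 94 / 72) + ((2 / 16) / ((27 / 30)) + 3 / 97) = 52795 / 873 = 60.48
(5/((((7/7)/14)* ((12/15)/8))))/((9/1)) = 700/9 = 77.78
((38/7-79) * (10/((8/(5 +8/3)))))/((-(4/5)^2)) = 1480625/1344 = 1101.66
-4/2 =-2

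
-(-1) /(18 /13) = 13 /18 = 0.72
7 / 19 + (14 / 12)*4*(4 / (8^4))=10885 / 29184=0.37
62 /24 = 31 /12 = 2.58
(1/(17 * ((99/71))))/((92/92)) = 71/1683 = 0.04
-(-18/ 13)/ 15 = 6/ 65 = 0.09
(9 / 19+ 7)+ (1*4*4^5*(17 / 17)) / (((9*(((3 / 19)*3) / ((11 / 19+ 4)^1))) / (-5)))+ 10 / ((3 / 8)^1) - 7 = -11270557 / 513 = -21969.90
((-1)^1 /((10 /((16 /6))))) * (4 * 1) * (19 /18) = -152 /135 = -1.13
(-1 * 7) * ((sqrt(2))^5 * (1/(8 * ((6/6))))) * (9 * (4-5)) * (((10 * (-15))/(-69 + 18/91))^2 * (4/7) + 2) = 647045847 * sqrt(2)/4355569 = 210.09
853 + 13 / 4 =856.25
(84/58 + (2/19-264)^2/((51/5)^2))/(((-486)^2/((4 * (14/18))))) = 127862549234/14471068811229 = 0.01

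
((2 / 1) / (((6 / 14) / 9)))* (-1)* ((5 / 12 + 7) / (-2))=623 / 4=155.75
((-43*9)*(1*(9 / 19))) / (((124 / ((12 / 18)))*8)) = -1161 / 9424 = -0.12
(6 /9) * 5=3.33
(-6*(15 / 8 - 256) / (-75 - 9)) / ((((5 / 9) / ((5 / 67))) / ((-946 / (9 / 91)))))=12500917 / 536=23322.61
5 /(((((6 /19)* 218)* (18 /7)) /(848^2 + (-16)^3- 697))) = 475016815 /23544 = 20175.71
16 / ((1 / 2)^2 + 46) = 64 / 185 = 0.35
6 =6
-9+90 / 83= -657 / 83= -7.92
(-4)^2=16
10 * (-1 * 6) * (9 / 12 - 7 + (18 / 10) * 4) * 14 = -798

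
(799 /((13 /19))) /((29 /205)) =3112105 /377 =8254.92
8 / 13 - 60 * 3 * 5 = -11692 / 13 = -899.38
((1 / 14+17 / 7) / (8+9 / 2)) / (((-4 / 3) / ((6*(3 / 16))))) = -27 / 160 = -0.17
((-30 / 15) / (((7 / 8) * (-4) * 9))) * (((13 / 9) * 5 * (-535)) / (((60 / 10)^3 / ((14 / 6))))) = -34775 / 13122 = -2.65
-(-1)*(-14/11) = -14/11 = -1.27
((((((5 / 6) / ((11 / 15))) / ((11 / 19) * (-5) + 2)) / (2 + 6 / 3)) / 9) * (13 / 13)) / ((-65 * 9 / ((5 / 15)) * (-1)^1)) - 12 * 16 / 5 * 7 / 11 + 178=3628603829 / 23629320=153.56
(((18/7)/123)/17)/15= 0.00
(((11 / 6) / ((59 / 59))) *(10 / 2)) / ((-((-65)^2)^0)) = -55 / 6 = -9.17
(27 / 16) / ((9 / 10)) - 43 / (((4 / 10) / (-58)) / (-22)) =-1097345 / 8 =-137168.12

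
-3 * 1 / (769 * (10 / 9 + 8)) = -27 / 63058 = -0.00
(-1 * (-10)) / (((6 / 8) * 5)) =8 / 3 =2.67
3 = 3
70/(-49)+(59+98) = 1089/7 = 155.57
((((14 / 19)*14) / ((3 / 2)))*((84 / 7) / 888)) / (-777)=-28 / 234099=-0.00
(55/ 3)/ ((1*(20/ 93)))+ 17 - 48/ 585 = 79691/ 780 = 102.17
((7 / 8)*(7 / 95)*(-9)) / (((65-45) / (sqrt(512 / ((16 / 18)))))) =-1323 / 1900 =-0.70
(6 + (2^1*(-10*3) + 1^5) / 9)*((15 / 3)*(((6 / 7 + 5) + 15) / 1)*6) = -7300 / 21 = -347.62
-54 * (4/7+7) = -2862/7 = -408.86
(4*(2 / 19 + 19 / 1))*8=11616 / 19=611.37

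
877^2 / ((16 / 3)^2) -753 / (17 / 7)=116327361 / 4352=26729.63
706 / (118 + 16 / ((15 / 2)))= 5295 / 901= 5.88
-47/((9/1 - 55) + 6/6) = 47/45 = 1.04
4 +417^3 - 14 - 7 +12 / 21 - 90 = 507581246 / 7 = 72511606.57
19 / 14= 1.36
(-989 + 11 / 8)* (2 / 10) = -7901 / 40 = -197.52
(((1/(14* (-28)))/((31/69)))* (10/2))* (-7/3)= 115/1736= 0.07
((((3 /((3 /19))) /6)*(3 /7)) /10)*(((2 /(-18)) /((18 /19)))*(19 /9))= -6859 /204120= -0.03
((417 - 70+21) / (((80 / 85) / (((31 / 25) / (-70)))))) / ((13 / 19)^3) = -83137939 / 3844750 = -21.62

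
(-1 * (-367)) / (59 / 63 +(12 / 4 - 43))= -23121 / 2461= -9.39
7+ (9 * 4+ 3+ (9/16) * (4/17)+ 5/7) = 46.85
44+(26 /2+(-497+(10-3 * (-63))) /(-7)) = 697 /7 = 99.57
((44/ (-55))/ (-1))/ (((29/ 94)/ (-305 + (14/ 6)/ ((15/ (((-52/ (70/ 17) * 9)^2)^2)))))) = 10461629798898584/ 155421875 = 67311179.97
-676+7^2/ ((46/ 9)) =-30655/ 46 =-666.41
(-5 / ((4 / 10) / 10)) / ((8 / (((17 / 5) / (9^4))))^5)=-0.00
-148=-148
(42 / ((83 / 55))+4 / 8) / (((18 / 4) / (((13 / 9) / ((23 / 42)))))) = 855946 / 51543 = 16.61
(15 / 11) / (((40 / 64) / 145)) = 3480 / 11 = 316.36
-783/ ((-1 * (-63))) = -87/ 7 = -12.43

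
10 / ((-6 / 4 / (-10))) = 200 / 3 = 66.67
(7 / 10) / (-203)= -1 / 290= -0.00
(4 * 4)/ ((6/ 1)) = 2.67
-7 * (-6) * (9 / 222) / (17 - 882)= -63 / 32005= -0.00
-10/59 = -0.17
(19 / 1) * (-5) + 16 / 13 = -93.77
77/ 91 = 11/ 13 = 0.85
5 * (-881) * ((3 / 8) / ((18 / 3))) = -4405 / 16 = -275.31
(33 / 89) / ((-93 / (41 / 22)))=-41 / 5518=-0.01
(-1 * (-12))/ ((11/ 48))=576/ 11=52.36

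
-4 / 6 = -2 / 3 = -0.67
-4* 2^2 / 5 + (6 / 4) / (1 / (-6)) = -61 / 5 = -12.20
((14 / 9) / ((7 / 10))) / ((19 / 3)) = 0.35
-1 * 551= -551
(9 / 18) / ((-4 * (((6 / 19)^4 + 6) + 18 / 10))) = -651605 / 40711992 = -0.02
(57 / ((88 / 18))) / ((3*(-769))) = -171 / 33836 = -0.01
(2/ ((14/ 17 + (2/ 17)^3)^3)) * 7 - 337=-10396559549205/ 33313574732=-312.08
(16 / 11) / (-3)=-16 / 33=-0.48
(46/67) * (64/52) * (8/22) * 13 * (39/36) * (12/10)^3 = 688896/92125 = 7.48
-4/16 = -1/4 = -0.25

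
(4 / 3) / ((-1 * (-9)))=4 / 27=0.15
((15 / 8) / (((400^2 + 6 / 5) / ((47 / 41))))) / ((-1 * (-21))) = 0.00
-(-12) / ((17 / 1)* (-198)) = -2 / 561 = -0.00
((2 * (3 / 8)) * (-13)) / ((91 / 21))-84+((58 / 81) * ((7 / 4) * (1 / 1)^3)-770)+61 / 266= -36833645 / 43092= -854.77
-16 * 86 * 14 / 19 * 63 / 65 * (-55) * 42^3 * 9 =36039033174.02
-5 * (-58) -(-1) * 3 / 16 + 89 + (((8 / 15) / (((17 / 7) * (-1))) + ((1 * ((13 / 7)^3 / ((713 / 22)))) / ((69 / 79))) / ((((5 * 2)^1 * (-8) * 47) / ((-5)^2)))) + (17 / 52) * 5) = 1778940952470051 / 4674031172720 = 380.60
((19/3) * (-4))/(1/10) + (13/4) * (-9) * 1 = -3391/12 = -282.58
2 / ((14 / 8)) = 8 / 7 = 1.14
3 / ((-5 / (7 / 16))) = -21 / 80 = -0.26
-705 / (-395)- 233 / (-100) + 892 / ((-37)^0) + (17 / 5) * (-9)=6837567 / 7900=865.51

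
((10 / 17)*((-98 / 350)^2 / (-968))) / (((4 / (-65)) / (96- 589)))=-18473 / 48400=-0.38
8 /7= 1.14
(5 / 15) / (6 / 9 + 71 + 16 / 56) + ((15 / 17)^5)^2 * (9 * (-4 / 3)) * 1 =-10441712925509357 / 3046166783578439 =-3.43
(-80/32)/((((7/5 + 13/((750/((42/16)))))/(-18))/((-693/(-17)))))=8910000/7021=1269.05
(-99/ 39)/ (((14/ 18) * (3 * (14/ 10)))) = -495/ 637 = -0.78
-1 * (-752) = 752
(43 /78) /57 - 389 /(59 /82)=-141815971 /262314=-540.63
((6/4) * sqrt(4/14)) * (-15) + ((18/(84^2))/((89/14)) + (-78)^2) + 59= 15308357/2492 - 45 * sqrt(14)/14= 6130.97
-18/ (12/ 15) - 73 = -191/ 2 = -95.50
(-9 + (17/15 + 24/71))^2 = 64288324/1134225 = 56.68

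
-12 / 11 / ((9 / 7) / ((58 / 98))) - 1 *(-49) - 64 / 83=47.73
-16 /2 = -8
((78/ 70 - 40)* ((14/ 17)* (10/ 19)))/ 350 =-2722/ 56525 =-0.05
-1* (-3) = 3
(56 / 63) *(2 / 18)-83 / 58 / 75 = 9359 / 117450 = 0.08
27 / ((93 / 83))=747 / 31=24.10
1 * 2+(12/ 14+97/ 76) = 2199/ 532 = 4.13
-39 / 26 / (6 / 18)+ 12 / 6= -5 / 2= -2.50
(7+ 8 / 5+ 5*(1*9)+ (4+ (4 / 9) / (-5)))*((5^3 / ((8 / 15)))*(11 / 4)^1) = 889625 / 24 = 37067.71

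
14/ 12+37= 229/ 6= 38.17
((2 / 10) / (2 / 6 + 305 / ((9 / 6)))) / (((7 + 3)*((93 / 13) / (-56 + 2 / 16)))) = -447 / 582800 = -0.00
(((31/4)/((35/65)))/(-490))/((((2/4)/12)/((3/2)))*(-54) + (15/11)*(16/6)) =-4433/322420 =-0.01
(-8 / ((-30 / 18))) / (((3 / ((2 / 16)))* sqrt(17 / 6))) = sqrt(102) / 85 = 0.12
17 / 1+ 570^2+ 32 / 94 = 15271115 / 47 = 324917.34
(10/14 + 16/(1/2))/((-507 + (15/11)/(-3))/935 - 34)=-2355265/2486904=-0.95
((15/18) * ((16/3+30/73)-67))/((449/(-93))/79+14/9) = -164266675/4809094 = -34.16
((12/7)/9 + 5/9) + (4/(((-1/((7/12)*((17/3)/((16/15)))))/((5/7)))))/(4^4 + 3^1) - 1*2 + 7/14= -29395/37296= -0.79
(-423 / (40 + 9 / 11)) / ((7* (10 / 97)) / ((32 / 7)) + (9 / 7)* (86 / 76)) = -6.43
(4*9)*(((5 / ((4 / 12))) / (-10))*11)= -594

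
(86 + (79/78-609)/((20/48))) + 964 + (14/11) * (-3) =-295286/715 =-412.99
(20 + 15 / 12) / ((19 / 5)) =425 / 76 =5.59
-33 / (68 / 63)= -2079 / 68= -30.57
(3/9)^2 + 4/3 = 13/9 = 1.44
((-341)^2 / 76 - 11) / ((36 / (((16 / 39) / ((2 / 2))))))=115445 / 6669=17.31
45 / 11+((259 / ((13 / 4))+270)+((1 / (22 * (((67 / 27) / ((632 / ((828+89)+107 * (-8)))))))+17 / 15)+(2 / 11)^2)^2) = 254387062473640378 / 715329089657325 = 355.62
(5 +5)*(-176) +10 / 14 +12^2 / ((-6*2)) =-12399 / 7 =-1771.29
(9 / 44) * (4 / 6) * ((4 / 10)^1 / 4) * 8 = 6 / 55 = 0.11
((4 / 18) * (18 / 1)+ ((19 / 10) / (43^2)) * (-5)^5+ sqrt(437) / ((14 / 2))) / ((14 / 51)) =148767 / 51772+ 51 * sqrt(437) / 98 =13.75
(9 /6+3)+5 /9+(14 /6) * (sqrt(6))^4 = 1603 /18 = 89.06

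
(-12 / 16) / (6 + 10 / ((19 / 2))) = -57 / 536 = -0.11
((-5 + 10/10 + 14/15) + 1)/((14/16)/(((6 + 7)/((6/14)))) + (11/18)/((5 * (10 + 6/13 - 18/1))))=-473928/2897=-163.59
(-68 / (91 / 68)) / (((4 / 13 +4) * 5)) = -2.36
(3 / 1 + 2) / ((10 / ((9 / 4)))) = 9 / 8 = 1.12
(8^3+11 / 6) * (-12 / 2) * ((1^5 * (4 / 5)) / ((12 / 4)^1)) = -12332 / 15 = -822.13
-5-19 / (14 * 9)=-649 / 126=-5.15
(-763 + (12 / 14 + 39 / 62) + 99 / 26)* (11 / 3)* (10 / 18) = -117561895 / 76167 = -1543.48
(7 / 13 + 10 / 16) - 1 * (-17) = 1889 / 104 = 18.16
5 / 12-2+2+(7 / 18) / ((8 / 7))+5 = 829 / 144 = 5.76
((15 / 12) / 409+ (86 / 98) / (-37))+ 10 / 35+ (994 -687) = 911369041 / 2966068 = 307.27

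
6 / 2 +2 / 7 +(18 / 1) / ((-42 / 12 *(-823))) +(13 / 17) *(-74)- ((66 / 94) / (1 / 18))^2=-46085965825 / 216342833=-213.02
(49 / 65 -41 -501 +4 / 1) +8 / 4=-34791 / 65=-535.25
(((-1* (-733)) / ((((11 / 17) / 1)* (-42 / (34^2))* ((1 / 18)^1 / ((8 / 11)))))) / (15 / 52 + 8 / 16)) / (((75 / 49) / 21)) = -880889423232 / 124025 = -7102515.00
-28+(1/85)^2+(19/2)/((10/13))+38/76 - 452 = -13500631/28900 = -467.15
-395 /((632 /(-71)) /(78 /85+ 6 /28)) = 50.23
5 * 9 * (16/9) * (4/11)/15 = 64/33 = 1.94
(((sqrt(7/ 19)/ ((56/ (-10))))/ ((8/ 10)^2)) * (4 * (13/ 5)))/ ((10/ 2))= -65 * sqrt(133)/ 2128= -0.35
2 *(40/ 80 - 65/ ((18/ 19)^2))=-23303/ 162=-143.85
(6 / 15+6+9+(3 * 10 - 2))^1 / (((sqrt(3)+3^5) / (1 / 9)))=1953 / 98410 - 217 * sqrt(3) / 2657070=0.02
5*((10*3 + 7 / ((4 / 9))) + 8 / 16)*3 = 2775 / 4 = 693.75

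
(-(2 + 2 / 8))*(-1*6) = 27 / 2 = 13.50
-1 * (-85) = 85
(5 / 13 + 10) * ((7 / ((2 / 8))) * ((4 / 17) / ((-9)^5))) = -560 / 483327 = -0.00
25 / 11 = 2.27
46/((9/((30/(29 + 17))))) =10/3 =3.33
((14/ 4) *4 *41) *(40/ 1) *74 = 1699040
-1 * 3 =-3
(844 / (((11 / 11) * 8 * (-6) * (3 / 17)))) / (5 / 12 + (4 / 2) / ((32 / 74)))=-7174 / 363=-19.76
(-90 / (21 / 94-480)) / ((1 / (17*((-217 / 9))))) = -3467660 / 45099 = -76.89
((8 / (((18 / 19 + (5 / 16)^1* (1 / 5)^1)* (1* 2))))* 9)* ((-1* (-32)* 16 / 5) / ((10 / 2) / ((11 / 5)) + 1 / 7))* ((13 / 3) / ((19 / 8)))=131203072 / 47585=2757.24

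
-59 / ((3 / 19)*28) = -1121 / 84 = -13.35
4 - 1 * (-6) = 10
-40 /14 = -20 /7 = -2.86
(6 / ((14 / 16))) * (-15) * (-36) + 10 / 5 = 25934 / 7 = 3704.86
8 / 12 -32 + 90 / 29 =-2456 / 87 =-28.23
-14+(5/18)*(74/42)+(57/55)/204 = -9546499/706860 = -13.51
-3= -3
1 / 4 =0.25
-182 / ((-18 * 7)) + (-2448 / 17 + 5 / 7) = -8936 / 63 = -141.84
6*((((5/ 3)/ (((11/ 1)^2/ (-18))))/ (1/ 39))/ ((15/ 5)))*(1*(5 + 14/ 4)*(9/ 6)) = -29835/ 121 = -246.57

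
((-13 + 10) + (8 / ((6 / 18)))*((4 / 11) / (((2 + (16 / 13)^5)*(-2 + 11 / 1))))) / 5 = -82721831 / 147770865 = -0.56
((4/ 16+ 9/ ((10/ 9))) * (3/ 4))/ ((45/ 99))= 5511/ 400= 13.78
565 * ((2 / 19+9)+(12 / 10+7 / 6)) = 6481.64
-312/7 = -44.57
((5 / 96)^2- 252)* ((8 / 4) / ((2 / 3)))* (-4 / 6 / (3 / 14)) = 16256849 / 6912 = 2351.97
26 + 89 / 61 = 1675 / 61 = 27.46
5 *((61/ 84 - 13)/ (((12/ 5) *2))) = -25775/ 2016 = -12.79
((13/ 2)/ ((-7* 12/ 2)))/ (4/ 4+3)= -13/ 336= -0.04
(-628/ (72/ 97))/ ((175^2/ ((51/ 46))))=-258893/ 8452500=-0.03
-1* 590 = -590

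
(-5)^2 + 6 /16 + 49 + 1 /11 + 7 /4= 6707 /88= 76.22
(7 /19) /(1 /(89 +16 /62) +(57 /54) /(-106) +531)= 36956052 /53264354729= 0.00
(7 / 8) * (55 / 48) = 385 / 384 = 1.00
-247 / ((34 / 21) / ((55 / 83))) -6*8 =-420741 / 2822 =-149.09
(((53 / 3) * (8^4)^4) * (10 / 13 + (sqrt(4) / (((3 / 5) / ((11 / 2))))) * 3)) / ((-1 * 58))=-186477172070809600 / 39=-4781465950533579.49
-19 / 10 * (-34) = 323 / 5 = 64.60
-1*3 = -3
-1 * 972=-972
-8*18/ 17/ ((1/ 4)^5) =-147456/ 17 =-8673.88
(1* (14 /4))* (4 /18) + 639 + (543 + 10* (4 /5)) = 10717 /9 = 1190.78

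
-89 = -89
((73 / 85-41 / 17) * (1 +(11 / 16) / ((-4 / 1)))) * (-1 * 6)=5247 / 680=7.72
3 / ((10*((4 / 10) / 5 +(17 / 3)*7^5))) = 45 / 14285962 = 0.00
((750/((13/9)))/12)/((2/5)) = 5625/52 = 108.17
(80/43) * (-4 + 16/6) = -2.48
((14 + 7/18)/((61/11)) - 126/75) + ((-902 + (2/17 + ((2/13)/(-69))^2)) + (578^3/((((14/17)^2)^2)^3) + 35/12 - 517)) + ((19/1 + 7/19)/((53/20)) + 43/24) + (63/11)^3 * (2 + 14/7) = 393180181436752866899343264572190936881/198133366314132946594958860800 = 1984421850.55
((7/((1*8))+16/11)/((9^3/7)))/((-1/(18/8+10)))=-70315/256608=-0.27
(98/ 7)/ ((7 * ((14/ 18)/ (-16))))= -288/ 7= -41.14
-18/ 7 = -2.57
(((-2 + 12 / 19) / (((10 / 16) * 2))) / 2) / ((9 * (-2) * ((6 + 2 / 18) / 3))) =78 / 5225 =0.01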